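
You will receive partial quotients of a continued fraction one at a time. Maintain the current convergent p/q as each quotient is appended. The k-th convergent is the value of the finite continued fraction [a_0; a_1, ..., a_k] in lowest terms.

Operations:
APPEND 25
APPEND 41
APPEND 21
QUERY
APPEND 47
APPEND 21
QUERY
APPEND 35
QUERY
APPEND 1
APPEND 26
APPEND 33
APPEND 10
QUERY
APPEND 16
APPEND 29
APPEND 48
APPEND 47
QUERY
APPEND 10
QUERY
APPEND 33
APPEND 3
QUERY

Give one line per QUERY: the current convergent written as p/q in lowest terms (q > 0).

APPEND 25: p_0 = 25·1 + 0 = 25, q_0 = 25·0 + 1 = 1 → 25/1
APPEND 41: p_1 = 41·25 + 1 = 1026, q_1 = 41·1 + 0 = 41 → 1026/41
APPEND 21: p_2 = 21·1026 + 25 = 21571, q_2 = 21·41 + 1 = 862 → 21571/862
APPEND 47: p_3 = 47·21571 + 1026 = 1014863, q_3 = 47·862 + 41 = 40555 → 1014863/40555
APPEND 21: p_4 = 21·1014863 + 21571 = 21333694, q_4 = 21·40555 + 862 = 852517 → 21333694/852517
APPEND 35: p_5 = 35·21333694 + 1014863 = 747694153, q_5 = 35·852517 + 40555 = 29878650 → 747694153/29878650
APPEND 1: p_6 = 1·747694153 + 21333694 = 769027847, q_6 = 1·29878650 + 852517 = 30731167 → 769027847/30731167
APPEND 26: p_7 = 26·769027847 + 747694153 = 20742418175, q_7 = 26·30731167 + 29878650 = 828888992 → 20742418175/828888992
APPEND 33: p_8 = 33·20742418175 + 769027847 = 685268827622, q_8 = 33·828888992 + 30731167 = 27384067903 → 685268827622/27384067903
APPEND 10: p_9 = 10·685268827622 + 20742418175 = 6873430694395, q_9 = 10·27384067903 + 828888992 = 274669568022 → 6873430694395/274669568022
APPEND 16: p_10 = 16·6873430694395 + 685268827622 = 110660159937942, q_10 = 16·274669568022 + 27384067903 = 4422097156255 → 110660159937942/4422097156255
APPEND 29: p_11 = 29·110660159937942 + 6873430694395 = 3216018068894713, q_11 = 29·4422097156255 + 274669568022 = 128515487099417 → 3216018068894713/128515487099417
APPEND 48: p_12 = 48·3216018068894713 + 110660159937942 = 154479527466884166, q_12 = 48·128515487099417 + 4422097156255 = 6173165477928271 → 154479527466884166/6173165477928271
APPEND 47: p_13 = 47·154479527466884166 + 3216018068894713 = 7263753809012450515, q_13 = 47·6173165477928271 + 128515487099417 = 290267292949728154 → 7263753809012450515/290267292949728154
APPEND 10: p_14 = 10·7263753809012450515 + 154479527466884166 = 72792017617591389316, q_14 = 10·290267292949728154 + 6173165477928271 = 2908846094975209811 → 72792017617591389316/2908846094975209811
APPEND 33: p_15 = 33·72792017617591389316 + 7263753809012450515 = 2409400335189528297943, q_15 = 33·2908846094975209811 + 290267292949728154 = 96282188427131651917 → 2409400335189528297943/96282188427131651917
APPEND 3: p_16 = 3·2409400335189528297943 + 72792017617591389316 = 7300993023186176283145, q_16 = 3·96282188427131651917 + 2908846094975209811 = 291755411376370165562 → 7300993023186176283145/291755411376370165562

21571/862
21333694/852517
747694153/29878650
6873430694395/274669568022
7263753809012450515/290267292949728154
72792017617591389316/2908846094975209811
7300993023186176283145/291755411376370165562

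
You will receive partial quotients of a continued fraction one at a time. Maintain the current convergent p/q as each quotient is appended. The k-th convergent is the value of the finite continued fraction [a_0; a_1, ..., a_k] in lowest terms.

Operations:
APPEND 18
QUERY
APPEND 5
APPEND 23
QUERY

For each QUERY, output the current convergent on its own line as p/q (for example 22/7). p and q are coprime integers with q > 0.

18/1
2111/116

APPEND 18: p_0 = 18·1 + 0 = 18, q_0 = 18·0 + 1 = 1 → 18/1
APPEND 5: p_1 = 5·18 + 1 = 91, q_1 = 5·1 + 0 = 5 → 91/5
APPEND 23: p_2 = 23·91 + 18 = 2111, q_2 = 23·5 + 1 = 116 → 2111/116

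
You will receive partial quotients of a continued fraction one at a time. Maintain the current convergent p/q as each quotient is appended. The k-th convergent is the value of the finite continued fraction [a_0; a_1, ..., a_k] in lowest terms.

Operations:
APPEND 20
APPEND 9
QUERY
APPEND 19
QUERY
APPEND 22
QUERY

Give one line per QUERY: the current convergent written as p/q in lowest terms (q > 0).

181/9
3459/172
76279/3793

APPEND 20: p_0 = 20·1 + 0 = 20, q_0 = 20·0 + 1 = 1 → 20/1
APPEND 9: p_1 = 9·20 + 1 = 181, q_1 = 9·1 + 0 = 9 → 181/9
APPEND 19: p_2 = 19·181 + 20 = 3459, q_2 = 19·9 + 1 = 172 → 3459/172
APPEND 22: p_3 = 22·3459 + 181 = 76279, q_3 = 22·172 + 9 = 3793 → 76279/3793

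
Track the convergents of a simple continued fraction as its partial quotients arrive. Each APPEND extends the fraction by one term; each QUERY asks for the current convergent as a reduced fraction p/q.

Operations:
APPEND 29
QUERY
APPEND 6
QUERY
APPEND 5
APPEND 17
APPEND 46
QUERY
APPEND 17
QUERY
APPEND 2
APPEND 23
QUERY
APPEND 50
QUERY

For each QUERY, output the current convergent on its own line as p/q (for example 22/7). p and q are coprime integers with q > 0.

29/1
175/6
715882/24549
12185537/417866
589185525/20204329
29484363206/1011076731

APPEND 29: p_0 = 29·1 + 0 = 29, q_0 = 29·0 + 1 = 1 → 29/1
APPEND 6: p_1 = 6·29 + 1 = 175, q_1 = 6·1 + 0 = 6 → 175/6
APPEND 5: p_2 = 5·175 + 29 = 904, q_2 = 5·6 + 1 = 31 → 904/31
APPEND 17: p_3 = 17·904 + 175 = 15543, q_3 = 17·31 + 6 = 533 → 15543/533
APPEND 46: p_4 = 46·15543 + 904 = 715882, q_4 = 46·533 + 31 = 24549 → 715882/24549
APPEND 17: p_5 = 17·715882 + 15543 = 12185537, q_5 = 17·24549 + 533 = 417866 → 12185537/417866
APPEND 2: p_6 = 2·12185537 + 715882 = 25086956, q_6 = 2·417866 + 24549 = 860281 → 25086956/860281
APPEND 23: p_7 = 23·25086956 + 12185537 = 589185525, q_7 = 23·860281 + 417866 = 20204329 → 589185525/20204329
APPEND 50: p_8 = 50·589185525 + 25086956 = 29484363206, q_8 = 50·20204329 + 860281 = 1011076731 → 29484363206/1011076731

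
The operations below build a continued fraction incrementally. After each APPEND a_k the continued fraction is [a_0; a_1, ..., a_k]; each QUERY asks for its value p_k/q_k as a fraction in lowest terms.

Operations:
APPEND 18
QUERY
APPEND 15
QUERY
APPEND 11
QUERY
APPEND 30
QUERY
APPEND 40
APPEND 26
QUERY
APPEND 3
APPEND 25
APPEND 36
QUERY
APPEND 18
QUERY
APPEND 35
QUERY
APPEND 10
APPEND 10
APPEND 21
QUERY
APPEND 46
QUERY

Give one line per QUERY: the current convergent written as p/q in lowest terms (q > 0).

18/1
271/15
2999/166
90241/4995
94018855/5204111
260772631584/14434229395
4701143117467/260216640696
164800781742929/9122016653755
352182407091967236/19493923200338761
16217082616617703355/897644393064019221

APPEND 18: p_0 = 18·1 + 0 = 18, q_0 = 18·0 + 1 = 1 → 18/1
APPEND 15: p_1 = 15·18 + 1 = 271, q_1 = 15·1 + 0 = 15 → 271/15
APPEND 11: p_2 = 11·271 + 18 = 2999, q_2 = 11·15 + 1 = 166 → 2999/166
APPEND 30: p_3 = 30·2999 + 271 = 90241, q_3 = 30·166 + 15 = 4995 → 90241/4995
APPEND 40: p_4 = 40·90241 + 2999 = 3612639, q_4 = 40·4995 + 166 = 199966 → 3612639/199966
APPEND 26: p_5 = 26·3612639 + 90241 = 94018855, q_5 = 26·199966 + 4995 = 5204111 → 94018855/5204111
APPEND 3: p_6 = 3·94018855 + 3612639 = 285669204, q_6 = 3·5204111 + 199966 = 15812299 → 285669204/15812299
APPEND 25: p_7 = 25·285669204 + 94018855 = 7235748955, q_7 = 25·15812299 + 5204111 = 400511586 → 7235748955/400511586
APPEND 36: p_8 = 36·7235748955 + 285669204 = 260772631584, q_8 = 36·400511586 + 15812299 = 14434229395 → 260772631584/14434229395
APPEND 18: p_9 = 18·260772631584 + 7235748955 = 4701143117467, q_9 = 18·14434229395 + 400511586 = 260216640696 → 4701143117467/260216640696
APPEND 35: p_10 = 35·4701143117467 + 260772631584 = 164800781742929, q_10 = 35·260216640696 + 14434229395 = 9122016653755 → 164800781742929/9122016653755
APPEND 10: p_11 = 10·164800781742929 + 4701143117467 = 1652708960546757, q_11 = 10·9122016653755 + 260216640696 = 91480383178246 → 1652708960546757/91480383178246
APPEND 10: p_12 = 10·1652708960546757 + 164800781742929 = 16691890387210499, q_12 = 10·91480383178246 + 9122016653755 = 923925848436215 → 16691890387210499/923925848436215
APPEND 21: p_13 = 21·16691890387210499 + 1652708960546757 = 352182407091967236, q_13 = 21·923925848436215 + 91480383178246 = 19493923200338761 → 352182407091967236/19493923200338761
APPEND 46: p_14 = 46·352182407091967236 + 16691890387210499 = 16217082616617703355, q_14 = 46·19493923200338761 + 923925848436215 = 897644393064019221 → 16217082616617703355/897644393064019221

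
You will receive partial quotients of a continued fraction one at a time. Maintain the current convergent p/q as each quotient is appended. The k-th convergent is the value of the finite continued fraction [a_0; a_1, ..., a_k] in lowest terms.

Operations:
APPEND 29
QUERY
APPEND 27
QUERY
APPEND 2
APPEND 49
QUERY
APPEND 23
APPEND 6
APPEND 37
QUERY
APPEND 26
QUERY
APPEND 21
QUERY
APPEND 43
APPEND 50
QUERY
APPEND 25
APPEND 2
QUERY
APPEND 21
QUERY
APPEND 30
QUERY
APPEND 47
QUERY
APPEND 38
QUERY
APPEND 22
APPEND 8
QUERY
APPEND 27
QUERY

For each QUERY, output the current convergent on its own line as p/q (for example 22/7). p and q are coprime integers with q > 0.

APPEND 29: p_0 = 29·1 + 0 = 29, q_0 = 29·0 + 1 = 1 → 29/1
APPEND 27: p_1 = 27·29 + 1 = 784, q_1 = 27·1 + 0 = 27 → 784/27
APPEND 2: p_2 = 2·784 + 29 = 1597, q_2 = 2·27 + 1 = 55 → 1597/55
APPEND 49: p_3 = 49·1597 + 784 = 79037, q_3 = 49·55 + 27 = 2722 → 79037/2722
APPEND 23: p_4 = 23·79037 + 1597 = 1819448, q_4 = 23·2722 + 55 = 62661 → 1819448/62661
APPEND 6: p_5 = 6·1819448 + 79037 = 10995725, q_5 = 6·62661 + 2722 = 378688 → 10995725/378688
APPEND 37: p_6 = 37·10995725 + 1819448 = 408661273, q_6 = 37·378688 + 62661 = 14074117 → 408661273/14074117
APPEND 26: p_7 = 26·408661273 + 10995725 = 10636188823, q_7 = 26·14074117 + 378688 = 366305730 → 10636188823/366305730
APPEND 21: p_8 = 21·10636188823 + 408661273 = 223768626556, q_8 = 21·366305730 + 14074117 = 7706494447 → 223768626556/7706494447
APPEND 43: p_9 = 43·223768626556 + 10636188823 = 9632687130731, q_9 = 43·7706494447 + 366305730 = 331745566951 → 9632687130731/331745566951
APPEND 50: p_10 = 50·9632687130731 + 223768626556 = 481858125163106, q_10 = 50·331745566951 + 7706494447 = 16594984841997 → 481858125163106/16594984841997
APPEND 25: p_11 = 25·481858125163106 + 9632687130731 = 12056085816208381, q_11 = 25·16594984841997 + 331745566951 = 415206366616876 → 12056085816208381/415206366616876
APPEND 2: p_12 = 2·12056085816208381 + 481858125163106 = 24594029757579868, q_12 = 2·415206366616876 + 16594984841997 = 847007718075749 → 24594029757579868/847007718075749
APPEND 21: p_13 = 21·24594029757579868 + 12056085816208381 = 528530710725385609, q_13 = 21·847007718075749 + 415206366616876 = 18202368446207605 → 528530710725385609/18202368446207605
APPEND 30: p_14 = 30·528530710725385609 + 24594029757579868 = 15880515351519148138, q_14 = 30·18202368446207605 + 847007718075749 = 546918061104303899 → 15880515351519148138/546918061104303899
APPEND 47: p_15 = 47·15880515351519148138 + 528530710725385609 = 746912752232125348095, q_15 = 47·546918061104303899 + 18202368446207605 = 25723351240348490858 → 746912752232125348095/25723351240348490858
APPEND 38: p_16 = 38·746912752232125348095 + 15880515351519148138 = 28398565100172282375748, q_16 = 38·25723351240348490858 + 546918061104303899 = 978034265194346956503 → 28398565100172282375748/978034265194346956503
APPEND 22: p_17 = 22·28398565100172282375748 + 746912752232125348095 = 625515344956022337614551, q_17 = 22·978034265194346956503 + 25723351240348490858 = 21542477185515981533924 → 625515344956022337614551/21542477185515981533924
APPEND 8: p_18 = 8·625515344956022337614551 + 28398565100172282375748 = 5032521324748350983292156, q_18 = 8·21542477185515981533924 + 978034265194346956503 = 173317851749322199227895 → 5032521324748350983292156/173317851749322199227895
APPEND 27: p_19 = 27·5032521324748350983292156 + 625515344956022337614551 = 136503591113161498886502763, q_19 = 27·173317851749322199227895 + 21542477185515981533924 = 4701124474417215360687089 → 136503591113161498886502763/4701124474417215360687089

29/1
784/27
79037/2722
408661273/14074117
10636188823/366305730
223768626556/7706494447
481858125163106/16594984841997
24594029757579868/847007718075749
528530710725385609/18202368446207605
15880515351519148138/546918061104303899
746912752232125348095/25723351240348490858
28398565100172282375748/978034265194346956503
5032521324748350983292156/173317851749322199227895
136503591113161498886502763/4701124474417215360687089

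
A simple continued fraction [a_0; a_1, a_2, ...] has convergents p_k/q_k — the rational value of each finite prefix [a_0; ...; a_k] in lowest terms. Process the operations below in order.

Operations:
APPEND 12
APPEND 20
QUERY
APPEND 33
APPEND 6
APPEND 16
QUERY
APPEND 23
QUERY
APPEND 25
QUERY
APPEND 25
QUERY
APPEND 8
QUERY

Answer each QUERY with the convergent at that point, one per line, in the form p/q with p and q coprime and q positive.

APPEND 12: p_0 = 12·1 + 0 = 12, q_0 = 12·0 + 1 = 1 → 12/1
APPEND 20: p_1 = 20·12 + 1 = 241, q_1 = 20·1 + 0 = 20 → 241/20
APPEND 33: p_2 = 33·241 + 12 = 7965, q_2 = 33·20 + 1 = 661 → 7965/661
APPEND 6: p_3 = 6·7965 + 241 = 48031, q_3 = 6·661 + 20 = 3986 → 48031/3986
APPEND 16: p_4 = 16·48031 + 7965 = 776461, q_4 = 16·3986 + 661 = 64437 → 776461/64437
APPEND 23: p_5 = 23·776461 + 48031 = 17906634, q_5 = 23·64437 + 3986 = 1486037 → 17906634/1486037
APPEND 25: p_6 = 25·17906634 + 776461 = 448442311, q_6 = 25·1486037 + 64437 = 37215362 → 448442311/37215362
APPEND 25: p_7 = 25·448442311 + 17906634 = 11228964409, q_7 = 25·37215362 + 1486037 = 931870087 → 11228964409/931870087
APPEND 8: p_8 = 8·11228964409 + 448442311 = 90280157583, q_8 = 8·931870087 + 37215362 = 7492176058 → 90280157583/7492176058

241/20
776461/64437
17906634/1486037
448442311/37215362
11228964409/931870087
90280157583/7492176058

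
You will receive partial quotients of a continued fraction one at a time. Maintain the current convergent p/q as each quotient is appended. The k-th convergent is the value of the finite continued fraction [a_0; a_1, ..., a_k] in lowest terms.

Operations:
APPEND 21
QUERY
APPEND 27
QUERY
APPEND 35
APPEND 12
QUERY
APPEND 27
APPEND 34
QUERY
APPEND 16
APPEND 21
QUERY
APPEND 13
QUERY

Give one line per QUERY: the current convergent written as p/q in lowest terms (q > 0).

21/1
568/27
239380/11379
220666854/10489465
74500876179/3541421464
972048543152/46206618651

APPEND 21: p_0 = 21·1 + 0 = 21, q_0 = 21·0 + 1 = 1 → 21/1
APPEND 27: p_1 = 27·21 + 1 = 568, q_1 = 27·1 + 0 = 27 → 568/27
APPEND 35: p_2 = 35·568 + 21 = 19901, q_2 = 35·27 + 1 = 946 → 19901/946
APPEND 12: p_3 = 12·19901 + 568 = 239380, q_3 = 12·946 + 27 = 11379 → 239380/11379
APPEND 27: p_4 = 27·239380 + 19901 = 6483161, q_4 = 27·11379 + 946 = 308179 → 6483161/308179
APPEND 34: p_5 = 34·6483161 + 239380 = 220666854, q_5 = 34·308179 + 11379 = 10489465 → 220666854/10489465
APPEND 16: p_6 = 16·220666854 + 6483161 = 3537152825, q_6 = 16·10489465 + 308179 = 168139619 → 3537152825/168139619
APPEND 21: p_7 = 21·3537152825 + 220666854 = 74500876179, q_7 = 21·168139619 + 10489465 = 3541421464 → 74500876179/3541421464
APPEND 13: p_8 = 13·74500876179 + 3537152825 = 972048543152, q_8 = 13·3541421464 + 168139619 = 46206618651 → 972048543152/46206618651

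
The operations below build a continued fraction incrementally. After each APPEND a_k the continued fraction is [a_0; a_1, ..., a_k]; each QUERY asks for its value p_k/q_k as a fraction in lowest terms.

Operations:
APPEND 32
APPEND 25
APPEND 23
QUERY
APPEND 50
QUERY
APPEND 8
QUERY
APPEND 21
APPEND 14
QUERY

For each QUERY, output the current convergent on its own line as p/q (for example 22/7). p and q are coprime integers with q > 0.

18455/576
923551/28825
7406863/231176
2197954299/68600470

APPEND 32: p_0 = 32·1 + 0 = 32, q_0 = 32·0 + 1 = 1 → 32/1
APPEND 25: p_1 = 25·32 + 1 = 801, q_1 = 25·1 + 0 = 25 → 801/25
APPEND 23: p_2 = 23·801 + 32 = 18455, q_2 = 23·25 + 1 = 576 → 18455/576
APPEND 50: p_3 = 50·18455 + 801 = 923551, q_3 = 50·576 + 25 = 28825 → 923551/28825
APPEND 8: p_4 = 8·923551 + 18455 = 7406863, q_4 = 8·28825 + 576 = 231176 → 7406863/231176
APPEND 21: p_5 = 21·7406863 + 923551 = 156467674, q_5 = 21·231176 + 28825 = 4883521 → 156467674/4883521
APPEND 14: p_6 = 14·156467674 + 7406863 = 2197954299, q_6 = 14·4883521 + 231176 = 68600470 → 2197954299/68600470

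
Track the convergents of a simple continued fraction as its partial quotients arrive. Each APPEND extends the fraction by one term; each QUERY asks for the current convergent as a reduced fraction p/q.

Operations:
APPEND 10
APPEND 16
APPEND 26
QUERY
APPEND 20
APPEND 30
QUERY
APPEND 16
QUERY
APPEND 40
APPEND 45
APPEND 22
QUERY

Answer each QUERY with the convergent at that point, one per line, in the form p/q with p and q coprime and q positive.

4196/417
2526626/251097
40510097/4025908
1609215353580/159924400223

APPEND 10: p_0 = 10·1 + 0 = 10, q_0 = 10·0 + 1 = 1 → 10/1
APPEND 16: p_1 = 16·10 + 1 = 161, q_1 = 16·1 + 0 = 16 → 161/16
APPEND 26: p_2 = 26·161 + 10 = 4196, q_2 = 26·16 + 1 = 417 → 4196/417
APPEND 20: p_3 = 20·4196 + 161 = 84081, q_3 = 20·417 + 16 = 8356 → 84081/8356
APPEND 30: p_4 = 30·84081 + 4196 = 2526626, q_4 = 30·8356 + 417 = 251097 → 2526626/251097
APPEND 16: p_5 = 16·2526626 + 84081 = 40510097, q_5 = 16·251097 + 8356 = 4025908 → 40510097/4025908
APPEND 40: p_6 = 40·40510097 + 2526626 = 1622930506, q_6 = 40·4025908 + 251097 = 161287417 → 1622930506/161287417
APPEND 45: p_7 = 45·1622930506 + 40510097 = 73072382867, q_7 = 45·161287417 + 4025908 = 7261959673 → 73072382867/7261959673
APPEND 22: p_8 = 22·73072382867 + 1622930506 = 1609215353580, q_8 = 22·7261959673 + 161287417 = 159924400223 → 1609215353580/159924400223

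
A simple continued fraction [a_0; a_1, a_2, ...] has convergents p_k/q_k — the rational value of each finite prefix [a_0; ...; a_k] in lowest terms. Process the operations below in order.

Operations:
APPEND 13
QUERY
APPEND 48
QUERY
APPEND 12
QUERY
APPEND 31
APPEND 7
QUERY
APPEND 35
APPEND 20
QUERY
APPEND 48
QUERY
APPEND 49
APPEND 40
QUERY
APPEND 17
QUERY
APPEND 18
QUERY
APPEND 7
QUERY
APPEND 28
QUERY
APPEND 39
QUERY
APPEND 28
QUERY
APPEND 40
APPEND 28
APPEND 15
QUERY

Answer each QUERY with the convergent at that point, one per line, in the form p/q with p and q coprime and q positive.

APPEND 13: p_0 = 13·1 + 0 = 13, q_0 = 13·0 + 1 = 1 → 13/1
APPEND 48: p_1 = 48·13 + 1 = 625, q_1 = 48·1 + 0 = 48 → 625/48
APPEND 12: p_2 = 12·625 + 13 = 7513, q_2 = 12·48 + 1 = 577 → 7513/577
APPEND 31: p_3 = 31·7513 + 625 = 233528, q_3 = 31·577 + 48 = 17935 → 233528/17935
APPEND 7: p_4 = 7·233528 + 7513 = 1642209, q_4 = 7·17935 + 577 = 126122 → 1642209/126122
APPEND 35: p_5 = 35·1642209 + 233528 = 57710843, q_5 = 35·126122 + 17935 = 4432205 → 57710843/4432205
APPEND 20: p_6 = 20·57710843 + 1642209 = 1155859069, q_6 = 20·4432205 + 126122 = 88770222 → 1155859069/88770222
APPEND 48: p_7 = 48·1155859069 + 57710843 = 55538946155, q_7 = 48·88770222 + 4432205 = 4265402861 → 55538946155/4265402861
APPEND 49: p_8 = 49·55538946155 + 1155859069 = 2722564220664, q_8 = 49·4265402861 + 88770222 = 209093510411 → 2722564220664/209093510411
APPEND 40: p_9 = 40·2722564220664 + 55538946155 = 108958107772715, q_9 = 40·209093510411 + 4265402861 = 8368005819301 → 108958107772715/8368005819301
APPEND 17: p_10 = 17·108958107772715 + 2722564220664 = 1855010396356819, q_10 = 17·8368005819301 + 209093510411 = 142465192438528 → 1855010396356819/142465192438528
APPEND 18: p_11 = 18·1855010396356819 + 108958107772715 = 33499145242195457, q_11 = 18·142465192438528 + 8368005819301 = 2572741469712805 → 33499145242195457/2572741469712805
APPEND 7: p_12 = 7·33499145242195457 + 1855010396356819 = 236349027091725018, q_12 = 7·2572741469712805 + 142465192438528 = 18151655480428163 → 236349027091725018/18151655480428163
APPEND 28: p_13 = 28·236349027091725018 + 33499145242195457 = 6651271903810495961, q_13 = 28·18151655480428163 + 2572741469712805 = 510819094921701369 → 6651271903810495961/510819094921701369
APPEND 39: p_14 = 39·6651271903810495961 + 236349027091725018 = 259635953275701067497, q_14 = 39·510819094921701369 + 18151655480428163 = 19940096357426781554 → 259635953275701067497/19940096357426781554
APPEND 28: p_15 = 28·259635953275701067497 + 6651271903810495961 = 7276457963623440385877, q_15 = 28·19940096357426781554 + 510819094921701369 = 558833517102871584881 → 7276457963623440385877/558833517102871584881
APPEND 40: p_16 = 40·7276457963623440385877 + 259635953275701067497 = 291317954498213316502577, q_16 = 40·558833517102871584881 + 19940096357426781554 = 22373280780472290176794 → 291317954498213316502577/22373280780472290176794
APPEND 28: p_17 = 28·291317954498213316502577 + 7276457963623440385877 = 8164179183913596302458033, q_17 = 28·22373280780472290176794 + 558833517102871584881 = 627010695370326996535113 → 8164179183913596302458033/627010695370326996535113
APPEND 15: p_18 = 15·8164179183913596302458033 + 291317954498213316502577 = 122754005713202157853373072, q_18 = 15·627010695370326996535113 + 22373280780472290176794 = 9427533711335377238203489 → 122754005713202157853373072/9427533711335377238203489

13/1
625/48
7513/577
1642209/126122
1155859069/88770222
55538946155/4265402861
108958107772715/8368005819301
1855010396356819/142465192438528
33499145242195457/2572741469712805
236349027091725018/18151655480428163
6651271903810495961/510819094921701369
259635953275701067497/19940096357426781554
7276457963623440385877/558833517102871584881
122754005713202157853373072/9427533711335377238203489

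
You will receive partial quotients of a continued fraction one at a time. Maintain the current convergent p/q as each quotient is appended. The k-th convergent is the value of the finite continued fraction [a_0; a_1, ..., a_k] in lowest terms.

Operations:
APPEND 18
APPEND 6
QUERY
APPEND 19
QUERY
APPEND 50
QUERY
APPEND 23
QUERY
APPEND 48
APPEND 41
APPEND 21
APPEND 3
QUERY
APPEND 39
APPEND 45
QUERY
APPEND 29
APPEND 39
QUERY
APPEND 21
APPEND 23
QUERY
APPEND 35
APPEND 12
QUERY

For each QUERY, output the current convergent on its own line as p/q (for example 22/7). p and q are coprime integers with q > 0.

APPEND 18: p_0 = 18·1 + 0 = 18, q_0 = 18·0 + 1 = 1 → 18/1
APPEND 6: p_1 = 6·18 + 1 = 109, q_1 = 6·1 + 0 = 6 → 109/6
APPEND 19: p_2 = 19·109 + 18 = 2089, q_2 = 19·6 + 1 = 115 → 2089/115
APPEND 50: p_3 = 50·2089 + 109 = 104559, q_3 = 50·115 + 6 = 5756 → 104559/5756
APPEND 23: p_4 = 23·104559 + 2089 = 2406946, q_4 = 23·5756 + 115 = 132503 → 2406946/132503
APPEND 48: p_5 = 48·2406946 + 104559 = 115637967, q_5 = 48·132503 + 5756 = 6365900 → 115637967/6365900
APPEND 41: p_6 = 41·115637967 + 2406946 = 4743563593, q_6 = 41·6365900 + 132503 = 261134403 → 4743563593/261134403
APPEND 21: p_7 = 21·4743563593 + 115637967 = 99730473420, q_7 = 21·261134403 + 6365900 = 5490188363 → 99730473420/5490188363
APPEND 3: p_8 = 3·99730473420 + 4743563593 = 303934983853, q_8 = 3·5490188363 + 261134403 = 16731699492 → 303934983853/16731699492
APPEND 39: p_9 = 39·303934983853 + 99730473420 = 11953194843687, q_9 = 39·16731699492 + 5490188363 = 658026468551 → 11953194843687/658026468551
APPEND 45: p_10 = 45·11953194843687 + 303934983853 = 538197702949768, q_10 = 45·658026468551 + 16731699492 = 29627922784287 → 538197702949768/29627922784287
APPEND 29: p_11 = 29·538197702949768 + 11953194843687 = 15619686580386959, q_11 = 29·29627922784287 + 658026468551 = 859867787212874 → 15619686580386959/859867787212874
APPEND 39: p_12 = 39·15619686580386959 + 538197702949768 = 609705974338041169, q_12 = 39·859867787212874 + 29627922784287 = 33564471624086373 → 609705974338041169/33564471624086373
APPEND 21: p_13 = 21·609705974338041169 + 15619686580386959 = 12819445147679251508, q_13 = 21·33564471624086373 + 859867787212874 = 705713771893026707 → 12819445147679251508/705713771893026707
APPEND 23: p_14 = 23·12819445147679251508 + 609705974338041169 = 295456944370960825853, q_14 = 23·705713771893026707 + 33564471624086373 = 16264981225163700634 → 295456944370960825853/16264981225163700634
APPEND 35: p_15 = 35·295456944370960825853 + 12819445147679251508 = 10353812498131308156363, q_15 = 35·16264981225163700634 + 705713771893026707 = 569980056652622548897 → 10353812498131308156363/569980056652622548897
APPEND 12: p_16 = 12·10353812498131308156363 + 295456944370960825853 = 124541206921946658702209, q_16 = 12·569980056652622548897 + 16264981225163700634 = 6856025661056634287398 → 124541206921946658702209/6856025661056634287398

109/6
2089/115
104559/5756
2406946/132503
303934983853/16731699492
538197702949768/29627922784287
609705974338041169/33564471624086373
295456944370960825853/16264981225163700634
124541206921946658702209/6856025661056634287398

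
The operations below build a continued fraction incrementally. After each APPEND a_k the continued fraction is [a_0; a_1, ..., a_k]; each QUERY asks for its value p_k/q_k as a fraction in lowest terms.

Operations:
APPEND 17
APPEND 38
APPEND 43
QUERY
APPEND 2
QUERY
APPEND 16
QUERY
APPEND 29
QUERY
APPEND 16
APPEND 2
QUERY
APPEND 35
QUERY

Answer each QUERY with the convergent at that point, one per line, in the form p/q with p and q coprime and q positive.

27838/1635
56323/3308
929006/54563
26997497/1585635
892775413/52435081
31680028413/1860652558

APPEND 17: p_0 = 17·1 + 0 = 17, q_0 = 17·0 + 1 = 1 → 17/1
APPEND 38: p_1 = 38·17 + 1 = 647, q_1 = 38·1 + 0 = 38 → 647/38
APPEND 43: p_2 = 43·647 + 17 = 27838, q_2 = 43·38 + 1 = 1635 → 27838/1635
APPEND 2: p_3 = 2·27838 + 647 = 56323, q_3 = 2·1635 + 38 = 3308 → 56323/3308
APPEND 16: p_4 = 16·56323 + 27838 = 929006, q_4 = 16·3308 + 1635 = 54563 → 929006/54563
APPEND 29: p_5 = 29·929006 + 56323 = 26997497, q_5 = 29·54563 + 3308 = 1585635 → 26997497/1585635
APPEND 16: p_6 = 16·26997497 + 929006 = 432888958, q_6 = 16·1585635 + 54563 = 25424723 → 432888958/25424723
APPEND 2: p_7 = 2·432888958 + 26997497 = 892775413, q_7 = 2·25424723 + 1585635 = 52435081 → 892775413/52435081
APPEND 35: p_8 = 35·892775413 + 432888958 = 31680028413, q_8 = 35·52435081 + 25424723 = 1860652558 → 31680028413/1860652558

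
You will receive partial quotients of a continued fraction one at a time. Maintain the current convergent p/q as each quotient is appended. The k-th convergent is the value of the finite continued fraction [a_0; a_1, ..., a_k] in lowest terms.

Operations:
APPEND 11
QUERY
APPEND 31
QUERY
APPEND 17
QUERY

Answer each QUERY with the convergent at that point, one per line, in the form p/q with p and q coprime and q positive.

11/1
342/31
5825/528

APPEND 11: p_0 = 11·1 + 0 = 11, q_0 = 11·0 + 1 = 1 → 11/1
APPEND 31: p_1 = 31·11 + 1 = 342, q_1 = 31·1 + 0 = 31 → 342/31
APPEND 17: p_2 = 17·342 + 11 = 5825, q_2 = 17·31 + 1 = 528 → 5825/528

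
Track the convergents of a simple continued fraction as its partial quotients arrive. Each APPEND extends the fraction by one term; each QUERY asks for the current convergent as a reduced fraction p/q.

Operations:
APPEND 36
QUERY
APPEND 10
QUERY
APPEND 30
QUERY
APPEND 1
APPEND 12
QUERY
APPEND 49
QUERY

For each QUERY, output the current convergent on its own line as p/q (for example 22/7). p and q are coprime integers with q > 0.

36/1
361/10
10866/301
145590/4033
7145137/197928

APPEND 36: p_0 = 36·1 + 0 = 36, q_0 = 36·0 + 1 = 1 → 36/1
APPEND 10: p_1 = 10·36 + 1 = 361, q_1 = 10·1 + 0 = 10 → 361/10
APPEND 30: p_2 = 30·361 + 36 = 10866, q_2 = 30·10 + 1 = 301 → 10866/301
APPEND 1: p_3 = 1·10866 + 361 = 11227, q_3 = 1·301 + 10 = 311 → 11227/311
APPEND 12: p_4 = 12·11227 + 10866 = 145590, q_4 = 12·311 + 301 = 4033 → 145590/4033
APPEND 49: p_5 = 49·145590 + 11227 = 7145137, q_5 = 49·4033 + 311 = 197928 → 7145137/197928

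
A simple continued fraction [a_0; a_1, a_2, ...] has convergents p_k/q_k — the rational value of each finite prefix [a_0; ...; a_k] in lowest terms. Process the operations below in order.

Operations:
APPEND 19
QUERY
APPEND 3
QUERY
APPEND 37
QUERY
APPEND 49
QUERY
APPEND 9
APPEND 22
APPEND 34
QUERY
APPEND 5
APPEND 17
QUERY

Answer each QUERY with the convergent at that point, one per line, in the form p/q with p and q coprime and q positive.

19/1
58/3
2165/112
106143/5491
720740410/37285413
62343566739/3225163459

APPEND 19: p_0 = 19·1 + 0 = 19, q_0 = 19·0 + 1 = 1 → 19/1
APPEND 3: p_1 = 3·19 + 1 = 58, q_1 = 3·1 + 0 = 3 → 58/3
APPEND 37: p_2 = 37·58 + 19 = 2165, q_2 = 37·3 + 1 = 112 → 2165/112
APPEND 49: p_3 = 49·2165 + 58 = 106143, q_3 = 49·112 + 3 = 5491 → 106143/5491
APPEND 9: p_4 = 9·106143 + 2165 = 957452, q_4 = 9·5491 + 112 = 49531 → 957452/49531
APPEND 22: p_5 = 22·957452 + 106143 = 21170087, q_5 = 22·49531 + 5491 = 1095173 → 21170087/1095173
APPEND 34: p_6 = 34·21170087 + 957452 = 720740410, q_6 = 34·1095173 + 49531 = 37285413 → 720740410/37285413
APPEND 5: p_7 = 5·720740410 + 21170087 = 3624872137, q_7 = 5·37285413 + 1095173 = 187522238 → 3624872137/187522238
APPEND 17: p_8 = 17·3624872137 + 720740410 = 62343566739, q_8 = 17·187522238 + 37285413 = 3225163459 → 62343566739/3225163459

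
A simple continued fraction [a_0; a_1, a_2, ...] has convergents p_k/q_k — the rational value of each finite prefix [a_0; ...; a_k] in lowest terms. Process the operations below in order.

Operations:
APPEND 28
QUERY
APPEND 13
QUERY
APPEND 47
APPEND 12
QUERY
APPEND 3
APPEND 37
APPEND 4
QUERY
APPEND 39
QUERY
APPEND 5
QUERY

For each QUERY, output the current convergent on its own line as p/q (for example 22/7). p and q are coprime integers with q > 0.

28/1
365/13
206561/7357
95719278/3409195
3756822445/133805233
18879831503/672435360

APPEND 28: p_0 = 28·1 + 0 = 28, q_0 = 28·0 + 1 = 1 → 28/1
APPEND 13: p_1 = 13·28 + 1 = 365, q_1 = 13·1 + 0 = 13 → 365/13
APPEND 47: p_2 = 47·365 + 28 = 17183, q_2 = 47·13 + 1 = 612 → 17183/612
APPEND 12: p_3 = 12·17183 + 365 = 206561, q_3 = 12·612 + 13 = 7357 → 206561/7357
APPEND 3: p_4 = 3·206561 + 17183 = 636866, q_4 = 3·7357 + 612 = 22683 → 636866/22683
APPEND 37: p_5 = 37·636866 + 206561 = 23770603, q_5 = 37·22683 + 7357 = 846628 → 23770603/846628
APPEND 4: p_6 = 4·23770603 + 636866 = 95719278, q_6 = 4·846628 + 22683 = 3409195 → 95719278/3409195
APPEND 39: p_7 = 39·95719278 + 23770603 = 3756822445, q_7 = 39·3409195 + 846628 = 133805233 → 3756822445/133805233
APPEND 5: p_8 = 5·3756822445 + 95719278 = 18879831503, q_8 = 5·133805233 + 3409195 = 672435360 → 18879831503/672435360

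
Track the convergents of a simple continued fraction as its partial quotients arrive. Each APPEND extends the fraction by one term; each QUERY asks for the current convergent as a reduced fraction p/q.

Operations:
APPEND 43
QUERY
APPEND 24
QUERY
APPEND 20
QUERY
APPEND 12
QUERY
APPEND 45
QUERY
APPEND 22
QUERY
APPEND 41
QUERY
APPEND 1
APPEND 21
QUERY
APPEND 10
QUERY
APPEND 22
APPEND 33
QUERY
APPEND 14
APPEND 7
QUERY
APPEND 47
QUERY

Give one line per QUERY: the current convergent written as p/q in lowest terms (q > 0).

43/1
1033/24
20703/481
249469/5796
11246808/261301
247679245/5754418
10166095853/236192439
228855372911/5317076436
2298967504208/53412711217
1678901602865279/39006504577147
166566901666921030/3869906730200023
7852199806925867803/182432887780204349

APPEND 43: p_0 = 43·1 + 0 = 43, q_0 = 43·0 + 1 = 1 → 43/1
APPEND 24: p_1 = 24·43 + 1 = 1033, q_1 = 24·1 + 0 = 24 → 1033/24
APPEND 20: p_2 = 20·1033 + 43 = 20703, q_2 = 20·24 + 1 = 481 → 20703/481
APPEND 12: p_3 = 12·20703 + 1033 = 249469, q_3 = 12·481 + 24 = 5796 → 249469/5796
APPEND 45: p_4 = 45·249469 + 20703 = 11246808, q_4 = 45·5796 + 481 = 261301 → 11246808/261301
APPEND 22: p_5 = 22·11246808 + 249469 = 247679245, q_5 = 22·261301 + 5796 = 5754418 → 247679245/5754418
APPEND 41: p_6 = 41·247679245 + 11246808 = 10166095853, q_6 = 41·5754418 + 261301 = 236192439 → 10166095853/236192439
APPEND 1: p_7 = 1·10166095853 + 247679245 = 10413775098, q_7 = 1·236192439 + 5754418 = 241946857 → 10413775098/241946857
APPEND 21: p_8 = 21·10413775098 + 10166095853 = 228855372911, q_8 = 21·241946857 + 236192439 = 5317076436 → 228855372911/5317076436
APPEND 10: p_9 = 10·228855372911 + 10413775098 = 2298967504208, q_9 = 10·5317076436 + 241946857 = 53412711217 → 2298967504208/53412711217
APPEND 22: p_10 = 22·2298967504208 + 228855372911 = 50806140465487, q_10 = 22·53412711217 + 5317076436 = 1180396723210 → 50806140465487/1180396723210
APPEND 33: p_11 = 33·50806140465487 + 2298967504208 = 1678901602865279, q_11 = 33·1180396723210 + 53412711217 = 39006504577147 → 1678901602865279/39006504577147
APPEND 14: p_12 = 14·1678901602865279 + 50806140465487 = 23555428580579393, q_12 = 14·39006504577147 + 1180396723210 = 547271460803268 → 23555428580579393/547271460803268
APPEND 7: p_13 = 7·23555428580579393 + 1678901602865279 = 166566901666921030, q_13 = 7·547271460803268 + 39006504577147 = 3869906730200023 → 166566901666921030/3869906730200023
APPEND 47: p_14 = 47·166566901666921030 + 23555428580579393 = 7852199806925867803, q_14 = 47·3869906730200023 + 547271460803268 = 182432887780204349 → 7852199806925867803/182432887780204349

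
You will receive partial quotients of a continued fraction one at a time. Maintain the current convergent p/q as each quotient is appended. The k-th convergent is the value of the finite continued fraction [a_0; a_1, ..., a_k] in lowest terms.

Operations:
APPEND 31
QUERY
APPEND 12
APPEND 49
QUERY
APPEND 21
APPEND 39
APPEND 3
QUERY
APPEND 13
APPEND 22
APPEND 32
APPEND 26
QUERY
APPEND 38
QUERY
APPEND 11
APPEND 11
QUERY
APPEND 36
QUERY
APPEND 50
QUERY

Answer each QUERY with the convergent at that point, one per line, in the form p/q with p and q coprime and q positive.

APPEND 31: p_0 = 31·1 + 0 = 31, q_0 = 31·0 + 1 = 1 → 31/1
APPEND 12: p_1 = 12·31 + 1 = 373, q_1 = 12·1 + 0 = 12 → 373/12
APPEND 49: p_2 = 49·373 + 31 = 18308, q_2 = 49·12 + 1 = 589 → 18308/589
APPEND 21: p_3 = 21·18308 + 373 = 384841, q_3 = 21·589 + 12 = 12381 → 384841/12381
APPEND 39: p_4 = 39·384841 + 18308 = 15027107, q_4 = 39·12381 + 589 = 483448 → 15027107/483448
APPEND 3: p_5 = 3·15027107 + 384841 = 45466162, q_5 = 3·483448 + 12381 = 1462725 → 45466162/1462725
APPEND 13: p_6 = 13·45466162 + 15027107 = 606087213, q_6 = 13·1462725 + 483448 = 19498873 → 606087213/19498873
APPEND 22: p_7 = 22·606087213 + 45466162 = 13379384848, q_7 = 22·19498873 + 1462725 = 430437931 → 13379384848/430437931
APPEND 32: p_8 = 32·13379384848 + 606087213 = 428746402349, q_8 = 32·430437931 + 19498873 = 13793512665 → 428746402349/13793512665
APPEND 26: p_9 = 26·428746402349 + 13379384848 = 11160785845922, q_9 = 26·13793512665 + 430437931 = 359061767221 → 11160785845922/359061767221
APPEND 38: p_10 = 38·11160785845922 + 428746402349 = 424538608547385, q_10 = 38·359061767221 + 13793512665 = 13658140667063 → 424538608547385/13658140667063
APPEND 11: p_11 = 11·424538608547385 + 11160785845922 = 4681085479867157, q_11 = 11·13658140667063 + 359061767221 = 150598609104914 → 4681085479867157/150598609104914
APPEND 11: p_12 = 11·4681085479867157 + 424538608547385 = 51916478887086112, q_12 = 11·150598609104914 + 13658140667063 = 1670242840821117 → 51916478887086112/1670242840821117
APPEND 36: p_13 = 36·51916478887086112 + 4681085479867157 = 1873674325414967189, q_13 = 36·1670242840821117 + 150598609104914 = 60279340878665126 → 1873674325414967189/60279340878665126
APPEND 50: p_14 = 50·1873674325414967189 + 51916478887086112 = 93735632749635445562, q_14 = 50·60279340878665126 + 1670242840821117 = 3015637286774077417 → 93735632749635445562/3015637286774077417

31/1
18308/589
45466162/1462725
11160785845922/359061767221
424538608547385/13658140667063
51916478887086112/1670242840821117
1873674325414967189/60279340878665126
93735632749635445562/3015637286774077417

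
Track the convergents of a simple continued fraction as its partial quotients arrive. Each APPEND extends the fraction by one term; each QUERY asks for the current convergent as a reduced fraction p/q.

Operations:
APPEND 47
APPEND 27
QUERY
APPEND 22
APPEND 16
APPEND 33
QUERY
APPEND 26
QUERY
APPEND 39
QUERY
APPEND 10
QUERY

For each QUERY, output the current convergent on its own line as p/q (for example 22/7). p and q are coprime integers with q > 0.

1270/27
14847033/315646
386471920/8216343
15087251913/320753023
151258991050/3215746573

APPEND 47: p_0 = 47·1 + 0 = 47, q_0 = 47·0 + 1 = 1 → 47/1
APPEND 27: p_1 = 27·47 + 1 = 1270, q_1 = 27·1 + 0 = 27 → 1270/27
APPEND 22: p_2 = 22·1270 + 47 = 27987, q_2 = 22·27 + 1 = 595 → 27987/595
APPEND 16: p_3 = 16·27987 + 1270 = 449062, q_3 = 16·595 + 27 = 9547 → 449062/9547
APPEND 33: p_4 = 33·449062 + 27987 = 14847033, q_4 = 33·9547 + 595 = 315646 → 14847033/315646
APPEND 26: p_5 = 26·14847033 + 449062 = 386471920, q_5 = 26·315646 + 9547 = 8216343 → 386471920/8216343
APPEND 39: p_6 = 39·386471920 + 14847033 = 15087251913, q_6 = 39·8216343 + 315646 = 320753023 → 15087251913/320753023
APPEND 10: p_7 = 10·15087251913 + 386471920 = 151258991050, q_7 = 10·320753023 + 8216343 = 3215746573 → 151258991050/3215746573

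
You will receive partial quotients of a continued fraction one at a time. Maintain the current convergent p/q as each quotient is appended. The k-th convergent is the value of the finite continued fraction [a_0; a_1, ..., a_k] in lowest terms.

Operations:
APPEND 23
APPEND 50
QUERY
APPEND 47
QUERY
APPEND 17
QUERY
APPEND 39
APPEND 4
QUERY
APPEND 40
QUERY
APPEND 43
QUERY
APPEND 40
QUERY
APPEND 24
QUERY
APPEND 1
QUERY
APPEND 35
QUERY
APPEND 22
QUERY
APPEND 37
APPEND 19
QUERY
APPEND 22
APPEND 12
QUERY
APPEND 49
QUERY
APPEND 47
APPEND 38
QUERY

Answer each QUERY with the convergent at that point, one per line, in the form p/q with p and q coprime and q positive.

1151/50
54120/2351
921191/40017
144843467/6292073
5829719249/253245934
250822771174/10895867235
10038740566209/436087935334
241180596360190/10477006315251
251219336926399/10913094250585
9033857388784155/392435305085726
198996081890177809/8644489806136557
140264884941072076481/6093177094316764922
37258657176032004624521/1618534792691528364350
1828767400983159137647199/79442574976517990819769
3269423174529594595151276411/142025385805159927672772503

APPEND 23: p_0 = 23·1 + 0 = 23, q_0 = 23·0 + 1 = 1 → 23/1
APPEND 50: p_1 = 50·23 + 1 = 1151, q_1 = 50·1 + 0 = 50 → 1151/50
APPEND 47: p_2 = 47·1151 + 23 = 54120, q_2 = 47·50 + 1 = 2351 → 54120/2351
APPEND 17: p_3 = 17·54120 + 1151 = 921191, q_3 = 17·2351 + 50 = 40017 → 921191/40017
APPEND 39: p_4 = 39·921191 + 54120 = 35980569, q_4 = 39·40017 + 2351 = 1563014 → 35980569/1563014
APPEND 4: p_5 = 4·35980569 + 921191 = 144843467, q_5 = 4·1563014 + 40017 = 6292073 → 144843467/6292073
APPEND 40: p_6 = 40·144843467 + 35980569 = 5829719249, q_6 = 40·6292073 + 1563014 = 253245934 → 5829719249/253245934
APPEND 43: p_7 = 43·5829719249 + 144843467 = 250822771174, q_7 = 43·253245934 + 6292073 = 10895867235 → 250822771174/10895867235
APPEND 40: p_8 = 40·250822771174 + 5829719249 = 10038740566209, q_8 = 40·10895867235 + 253245934 = 436087935334 → 10038740566209/436087935334
APPEND 24: p_9 = 24·10038740566209 + 250822771174 = 241180596360190, q_9 = 24·436087935334 + 10895867235 = 10477006315251 → 241180596360190/10477006315251
APPEND 1: p_10 = 1·241180596360190 + 10038740566209 = 251219336926399, q_10 = 1·10477006315251 + 436087935334 = 10913094250585 → 251219336926399/10913094250585
APPEND 35: p_11 = 35·251219336926399 + 241180596360190 = 9033857388784155, q_11 = 35·10913094250585 + 10477006315251 = 392435305085726 → 9033857388784155/392435305085726
APPEND 22: p_12 = 22·9033857388784155 + 251219336926399 = 198996081890177809, q_12 = 22·392435305085726 + 10913094250585 = 8644489806136557 → 198996081890177809/8644489806136557
APPEND 37: p_13 = 37·198996081890177809 + 9033857388784155 = 7371888887325363088, q_13 = 37·8644489806136557 + 392435305085726 = 320238558132138335 → 7371888887325363088/320238558132138335
APPEND 19: p_14 = 19·7371888887325363088 + 198996081890177809 = 140264884941072076481, q_14 = 19·320238558132138335 + 8644489806136557 = 6093177094316764922 → 140264884941072076481/6093177094316764922
APPEND 22: p_15 = 22·140264884941072076481 + 7371888887325363088 = 3093199357590911045670, q_15 = 22·6093177094316764922 + 320238558132138335 = 134370134633100966619 → 3093199357590911045670/134370134633100966619
APPEND 12: p_16 = 12·3093199357590911045670 + 140264884941072076481 = 37258657176032004624521, q_16 = 12·134370134633100966619 + 6093177094316764922 = 1618534792691528364350 → 37258657176032004624521/1618534792691528364350
APPEND 49: p_17 = 49·37258657176032004624521 + 3093199357590911045670 = 1828767400983159137647199, q_17 = 49·1618534792691528364350 + 134370134633100966619 = 79442574976517990819769 → 1828767400983159137647199/79442574976517990819769
APPEND 47: p_18 = 47·1828767400983159137647199 + 37258657176032004624521 = 85989326503384511474042874, q_18 = 47·79442574976517990819769 + 1618534792691528364350 = 3735419558689037096893493 → 85989326503384511474042874/3735419558689037096893493
APPEND 38: p_19 = 38·85989326503384511474042874 + 1828767400983159137647199 = 3269423174529594595151276411, q_19 = 38·3735419558689037096893493 + 79442574976517990819769 = 142025385805159927672772503 → 3269423174529594595151276411/142025385805159927672772503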